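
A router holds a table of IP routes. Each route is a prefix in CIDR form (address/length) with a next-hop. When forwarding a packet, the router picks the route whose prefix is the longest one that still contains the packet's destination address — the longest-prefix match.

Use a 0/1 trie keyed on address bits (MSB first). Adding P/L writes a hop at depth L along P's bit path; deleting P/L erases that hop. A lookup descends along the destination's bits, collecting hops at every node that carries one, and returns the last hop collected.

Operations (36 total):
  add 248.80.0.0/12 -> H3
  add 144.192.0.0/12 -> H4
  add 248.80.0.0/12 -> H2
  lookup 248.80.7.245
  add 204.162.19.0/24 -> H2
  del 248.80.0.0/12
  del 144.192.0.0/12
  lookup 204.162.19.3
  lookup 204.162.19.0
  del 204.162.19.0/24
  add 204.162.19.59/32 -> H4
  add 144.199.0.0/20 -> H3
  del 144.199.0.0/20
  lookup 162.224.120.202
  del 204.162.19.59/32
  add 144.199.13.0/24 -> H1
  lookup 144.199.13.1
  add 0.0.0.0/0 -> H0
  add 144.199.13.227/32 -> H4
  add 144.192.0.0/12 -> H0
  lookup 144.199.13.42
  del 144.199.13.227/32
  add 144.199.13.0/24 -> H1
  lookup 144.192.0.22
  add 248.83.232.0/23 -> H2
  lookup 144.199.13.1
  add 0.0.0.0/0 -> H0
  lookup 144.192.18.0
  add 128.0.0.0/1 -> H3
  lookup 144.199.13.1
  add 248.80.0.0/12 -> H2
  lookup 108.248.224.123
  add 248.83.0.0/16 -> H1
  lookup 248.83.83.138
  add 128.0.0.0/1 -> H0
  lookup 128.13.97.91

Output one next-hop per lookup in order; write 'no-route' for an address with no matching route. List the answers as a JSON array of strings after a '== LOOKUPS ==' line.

Process each operation:
  add 248.80.0.0/12 -> H3 at depth 12
  add 144.192.0.0/12 -> H4 at depth 12
  add 248.80.0.0/12 -> H2 at depth 12
  ? 248.80.7.245  path d0:-→d1:-→d2:-→d3:-→d4:-→d5:-→d6:-→d7:-→d8:-→d9:-→d10:-→d11:-→d12:H2  best=H2
  add 204.162.19.0/24 -> H2 at depth 24
  del 248.80.0.0/12 (clear depth 12)
  del 144.192.0.0/12 (clear depth 12)
  ? 204.162.19.3  path d0:-→d1:-→d2:-→d3:-→d4:-→d5:-→d6:-→d7:-→d8:-→d9:-→d10:-→d11:-→d12:-→d13:-→d14:-→d15:-→d16:-→d17:-→d18:-→d19:-→d20:-→d21:-→d22:-→d23:-→d24:H2  best=H2
  ? 204.162.19.0  path d0:-→d1:-→d2:-→d3:-→d4:-→d5:-→d6:-→d7:-→d8:-→d9:-→d10:-→d11:-→d12:-→d13:-→d14:-→d15:-→d16:-→d17:-→d18:-→d19:-→d20:-→d21:-→d22:-→d23:-→d24:H2  best=H2
  del 204.162.19.0/24 (clear depth 24)
  add 204.162.19.59/32 -> H4 at depth 32
  add 144.199.0.0/20 -> H3 at depth 20
  del 144.199.0.0/20 (clear depth 20)
  ? 162.224.120.202  path d0:-→d1:-→d2:-  best=no-route
  del 204.162.19.59/32 (clear depth 32)
  add 144.199.13.0/24 -> H1 at depth 24
  ? 144.199.13.1  path d0:-→d1:-→d2:-→d3:-→d4:-→d5:-→d6:-→d7:-→d8:-→d9:-→d10:-→d11:-→d12:-→d13:-→d14:-→d15:-→d16:-→d17:-→d18:-→d19:-→d20:-→d21:-→d22:-→d23:-→d24:H1  best=H1
  add 0.0.0.0/0 -> H0 at depth 0
  add 144.199.13.227/32 -> H4 at depth 32
  add 144.192.0.0/12 -> H0 at depth 12
  ? 144.199.13.42  path d0:H0→d1:-→d2:-→d3:-→d4:-→d5:-→d6:-→d7:-→d8:-→d9:-→d10:-→d11:-→d12:H0→d13:-→d14:-→d15:-→d16:-→d17:-→d18:-→d19:-→d20:-→d21:-→d22:-→d23:-→d24:H1  best=H1
  del 144.199.13.227/32 (clear depth 32)
  add 144.199.13.0/24 -> H1 at depth 24
  ? 144.192.0.22  path d0:H0→d1:-→d2:-→d3:-→d4:-→d5:-→d6:-→d7:-→d8:-→d9:-→d10:-→d11:-→d12:H0→d13:-  best=H0
  add 248.83.232.0/23 -> H2 at depth 23
  ? 144.199.13.1  path d0:H0→d1:-→d2:-→d3:-→d4:-→d5:-→d6:-→d7:-→d8:-→d9:-→d10:-→d11:-→d12:H0→d13:-→d14:-→d15:-→d16:-→d17:-→d18:-→d19:-→d20:-→d21:-→d22:-→d23:-→d24:H1  best=H1
  add 0.0.0.0/0 -> H0 at depth 0
  ? 144.192.18.0  path d0:H0→d1:-→d2:-→d3:-→d4:-→d5:-→d6:-→d7:-→d8:-→d9:-→d10:-→d11:-→d12:H0→d13:-  best=H0
  add 128.0.0.0/1 -> H3 at depth 1
  ? 144.199.13.1  path d0:H0→d1:H3→d2:-→d3:-→d4:-→d5:-→d6:-→d7:-→d8:-→d9:-→d10:-→d11:-→d12:H0→d13:-→d14:-→d15:-→d16:-→d17:-→d18:-→d19:-→d20:-→d21:-→d22:-→d23:-→d24:H1  best=H1
  add 248.80.0.0/12 -> H2 at depth 12
  ? 108.248.224.123  path d0:H0  best=H0
  add 248.83.0.0/16 -> H1 at depth 16
  ? 248.83.83.138  path d0:H0→d1:H3→d2:-→d3:-→d4:-→d5:-→d6:-→d7:-→d8:-→d9:-→d10:-→d11:-→d12:H2→d13:-→d14:-→d15:-→d16:H1  best=H1
  add 128.0.0.0/1 -> H0 at depth 1
  ? 128.13.97.91  path d0:H0→d1:H0→d2:-→d3:-  best=H0

== LOOKUPS ==
["H2","H2","H2","no-route","H1","H1","H0","H1","H0","H1","H0","H1","H0"]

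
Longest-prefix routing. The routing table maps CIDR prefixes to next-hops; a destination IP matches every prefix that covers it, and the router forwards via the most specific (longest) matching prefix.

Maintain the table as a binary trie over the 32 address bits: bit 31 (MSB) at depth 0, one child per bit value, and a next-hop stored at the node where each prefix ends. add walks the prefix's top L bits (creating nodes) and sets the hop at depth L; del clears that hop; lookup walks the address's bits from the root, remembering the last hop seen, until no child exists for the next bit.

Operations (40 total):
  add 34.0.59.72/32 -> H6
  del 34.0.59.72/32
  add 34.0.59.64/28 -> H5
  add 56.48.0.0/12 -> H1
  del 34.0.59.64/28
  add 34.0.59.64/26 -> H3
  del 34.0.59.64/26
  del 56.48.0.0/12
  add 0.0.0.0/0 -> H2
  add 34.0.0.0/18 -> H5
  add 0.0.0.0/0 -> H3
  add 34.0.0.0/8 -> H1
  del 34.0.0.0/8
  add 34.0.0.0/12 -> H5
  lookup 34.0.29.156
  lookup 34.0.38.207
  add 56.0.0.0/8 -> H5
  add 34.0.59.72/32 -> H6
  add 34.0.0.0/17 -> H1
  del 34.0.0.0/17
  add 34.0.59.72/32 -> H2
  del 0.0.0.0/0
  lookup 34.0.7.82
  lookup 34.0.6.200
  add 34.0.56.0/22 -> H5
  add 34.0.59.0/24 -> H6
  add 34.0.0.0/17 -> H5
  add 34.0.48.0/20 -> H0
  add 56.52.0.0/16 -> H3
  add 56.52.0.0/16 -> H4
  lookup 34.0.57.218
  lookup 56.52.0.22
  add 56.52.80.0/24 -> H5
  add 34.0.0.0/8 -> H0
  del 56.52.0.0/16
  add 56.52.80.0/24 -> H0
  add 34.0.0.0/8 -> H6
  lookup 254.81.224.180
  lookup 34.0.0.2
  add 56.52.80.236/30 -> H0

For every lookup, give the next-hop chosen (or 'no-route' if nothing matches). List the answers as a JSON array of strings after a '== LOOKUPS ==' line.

Trace:
  add 34.0.59.72/32 -> H6 at depth 32
  del 34.0.59.72/32 (clear depth 32)
  add 34.0.59.64/28 -> H5 at depth 28
  add 56.48.0.0/12 -> H1 at depth 12
  del 34.0.59.64/28 (clear depth 28)
  add 34.0.59.64/26 -> H3 at depth 26
  del 34.0.59.64/26 (clear depth 26)
  del 56.48.0.0/12 (clear depth 12)
  add 0.0.0.0/0 -> H2 at depth 0
  add 34.0.0.0/18 -> H5 at depth 18
  add 0.0.0.0/0 -> H3 at depth 0
  add 34.0.0.0/8 -> H1 at depth 8
  del 34.0.0.0/8 (clear depth 8)
  add 34.0.0.0/12 -> H5 at depth 12
  ? 34.0.29.156  path d0:H3→d1:-→d2:-→d3:-→d4:-→d5:-→d6:-→d7:-→d8:-→d9:-→d10:-→d11:-→d12:H5→d13:-→d14:-→d15:-→d16:-→d17:-→d18:H5  best=H5
  ? 34.0.38.207  path d0:H3→d1:-→d2:-→d3:-→d4:-→d5:-→d6:-→d7:-→d8:-→d9:-→d10:-→d11:-→d12:H5→d13:-→d14:-→d15:-→d16:-→d17:-→d18:H5→d19:-  best=H5
  add 56.0.0.0/8 -> H5 at depth 8
  add 34.0.59.72/32 -> H6 at depth 32
  add 34.0.0.0/17 -> H1 at depth 17
  del 34.0.0.0/17 (clear depth 17)
  add 34.0.59.72/32 -> H2 at depth 32
  del 0.0.0.0/0 (clear depth 0)
  ? 34.0.7.82  path d0:-→d1:-→d2:-→d3:-→d4:-→d5:-→d6:-→d7:-→d8:-→d9:-→d10:-→d11:-→d12:H5→d13:-→d14:-→d15:-→d16:-→d17:-→d18:H5  best=H5
  ? 34.0.6.200  path d0:-→d1:-→d2:-→d3:-→d4:-→d5:-→d6:-→d7:-→d8:-→d9:-→d10:-→d11:-→d12:H5→d13:-→d14:-→d15:-→d16:-→d17:-→d18:H5  best=H5
  add 34.0.56.0/22 -> H5 at depth 22
  add 34.0.59.0/24 -> H6 at depth 24
  add 34.0.0.0/17 -> H5 at depth 17
  add 34.0.48.0/20 -> H0 at depth 20
  add 56.52.0.0/16 -> H3 at depth 16
  add 56.52.0.0/16 -> H4 at depth 16
  ? 34.0.57.218  path d0:-→d1:-→d2:-→d3:-→d4:-→d5:-→d6:-→d7:-→d8:-→d9:-→d10:-→d11:-→d12:H5→d13:-→d14:-→d15:-→d16:-→d17:H5→d18:H5→d19:-→d20:H0→d21:-→d22:H5  best=H5
  ? 56.52.0.22  path d0:-→d1:-→d2:-→d3:-→d4:-→d5:-→d6:-→d7:-→d8:H5→d9:-→d10:-→d11:-→d12:-→d13:-→d14:-→d15:-→d16:H4  best=H4
  add 56.52.80.0/24 -> H5 at depth 24
  add 34.0.0.0/8 -> H0 at depth 8
  del 56.52.0.0/16 (clear depth 16)
  add 56.52.80.0/24 -> H0 at depth 24
  add 34.0.0.0/8 -> H6 at depth 8
  ? 254.81.224.180  path d0:-  best=no-route
  ? 34.0.0.2  path d0:-→d1:-→d2:-→d3:-→d4:-→d5:-→d6:-→d7:-→d8:H6→d9:-→d10:-→d11:-→d12:H5→d13:-→d14:-→d15:-→d16:-→d17:H5→d18:H5  best=H5
  add 56.52.80.236/30 -> H0 at depth 30

== LOOKUPS ==
["H5","H5","H5","H5","H5","H4","no-route","H5"]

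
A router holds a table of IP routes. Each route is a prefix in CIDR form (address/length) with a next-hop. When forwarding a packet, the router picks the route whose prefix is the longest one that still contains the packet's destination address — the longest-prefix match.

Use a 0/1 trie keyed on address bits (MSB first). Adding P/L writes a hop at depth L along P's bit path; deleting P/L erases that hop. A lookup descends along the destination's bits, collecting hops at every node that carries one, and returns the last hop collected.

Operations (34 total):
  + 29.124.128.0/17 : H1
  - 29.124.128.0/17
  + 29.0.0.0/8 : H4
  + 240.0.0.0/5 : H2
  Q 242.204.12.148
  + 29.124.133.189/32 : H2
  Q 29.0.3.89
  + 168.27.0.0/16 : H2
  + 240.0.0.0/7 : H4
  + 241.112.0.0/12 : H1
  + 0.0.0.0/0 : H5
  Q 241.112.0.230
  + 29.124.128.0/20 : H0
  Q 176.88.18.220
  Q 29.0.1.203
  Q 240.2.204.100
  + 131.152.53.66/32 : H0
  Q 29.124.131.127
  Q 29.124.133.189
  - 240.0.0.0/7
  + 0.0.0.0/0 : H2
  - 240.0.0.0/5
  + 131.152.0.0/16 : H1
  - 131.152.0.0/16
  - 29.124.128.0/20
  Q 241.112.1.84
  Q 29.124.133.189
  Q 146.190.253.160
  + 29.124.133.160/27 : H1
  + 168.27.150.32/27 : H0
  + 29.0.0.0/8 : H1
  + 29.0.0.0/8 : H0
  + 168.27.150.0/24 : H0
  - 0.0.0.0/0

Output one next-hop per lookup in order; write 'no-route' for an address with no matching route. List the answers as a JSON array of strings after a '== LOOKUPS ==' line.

Process each operation:
  add 29.124.128.0/17 -> H1 at depth 17
  del 29.124.128.0/17 (clear depth 17)
  add 29.0.0.0/8 -> H4 at depth 8
  add 240.0.0.0/5 -> H2 at depth 5
  ? 242.204.12.148  path d0:-→d1:-→d2:-→d3:-→d4:-→d5:H2  best=H2
  add 29.124.133.189/32 -> H2 at depth 32
  ? 29.0.3.89  path d0:-→d1:-→d2:-→d3:-→d4:-→d5:-→d6:-→d7:-→d8:H4→d9:-  best=H4
  add 168.27.0.0/16 -> H2 at depth 16
  add 240.0.0.0/7 -> H4 at depth 7
  add 241.112.0.0/12 -> H1 at depth 12
  add 0.0.0.0/0 -> H5 at depth 0
  ? 241.112.0.230  path d0:H5→d1:-→d2:-→d3:-→d4:-→d5:H2→d6:-→d7:H4→d8:-→d9:-→d10:-→d11:-→d12:H1  best=H1
  add 29.124.128.0/20 -> H0 at depth 20
  ? 176.88.18.220  path d0:H5→d1:-→d2:-→d3:-  best=H5
  ? 29.0.1.203  path d0:H5→d1:-→d2:-→d3:-→d4:-→d5:-→d6:-→d7:-→d8:H4→d9:-  best=H4
  ? 240.2.204.100  path d0:H5→d1:-→d2:-→d3:-→d4:-→d5:H2→d6:-→d7:H4  best=H4
  add 131.152.53.66/32 -> H0 at depth 32
  ? 29.124.131.127  path d0:H5→d1:-→d2:-→d3:-→d4:-→d5:-→d6:-→d7:-→d8:H4→d9:-→d10:-→d11:-→d12:-→d13:-→d14:-→d15:-→d16:-→d17:-→d18:-→d19:-→d20:H0→d21:-  best=H0
  ? 29.124.133.189  path d0:H5→d1:-→d2:-→d3:-→d4:-→d5:-→d6:-→d7:-→d8:H4→d9:-→d10:-→d11:-→d12:-→d13:-→d14:-→d15:-→d16:-→d17:-→d18:-→d19:-→d20:H0→d21:-→d22:-→d23:-→d24:-→d25:-→d26:-→d27:-→d28:-→d29:-→d30:-→d31:-→d32:H2  best=H2
  del 240.0.0.0/7 (clear depth 7)
  add 0.0.0.0/0 -> H2 at depth 0
  del 240.0.0.0/5 (clear depth 5)
  add 131.152.0.0/16 -> H1 at depth 16
  del 131.152.0.0/16 (clear depth 16)
  del 29.124.128.0/20 (clear depth 20)
  ? 241.112.1.84  path d0:H2→d1:-→d2:-→d3:-→d4:-→d5:-→d6:-→d7:-→d8:-→d9:-→d10:-→d11:-→d12:H1  best=H1
  ? 29.124.133.189  path d0:H2→d1:-→d2:-→d3:-→d4:-→d5:-→d6:-→d7:-→d8:H4→d9:-→d10:-→d11:-→d12:-→d13:-→d14:-→d15:-→d16:-→d17:-→d18:-→d19:-→d20:-→d21:-→d22:-→d23:-→d24:-→d25:-→d26:-→d27:-→d28:-→d29:-→d30:-→d31:-→d32:H2  best=H2
  ? 146.190.253.160  path d0:H2→d1:-→d2:-→d3:-  best=H2
  add 29.124.133.160/27 -> H1 at depth 27
  add 168.27.150.32/27 -> H0 at depth 27
  add 29.0.0.0/8 -> H1 at depth 8
  add 29.0.0.0/8 -> H0 at depth 8
  add 168.27.150.0/24 -> H0 at depth 24
  del 0.0.0.0/0 (clear depth 0)

== LOOKUPS ==
["H2","H4","H1","H5","H4","H4","H0","H2","H1","H2","H2"]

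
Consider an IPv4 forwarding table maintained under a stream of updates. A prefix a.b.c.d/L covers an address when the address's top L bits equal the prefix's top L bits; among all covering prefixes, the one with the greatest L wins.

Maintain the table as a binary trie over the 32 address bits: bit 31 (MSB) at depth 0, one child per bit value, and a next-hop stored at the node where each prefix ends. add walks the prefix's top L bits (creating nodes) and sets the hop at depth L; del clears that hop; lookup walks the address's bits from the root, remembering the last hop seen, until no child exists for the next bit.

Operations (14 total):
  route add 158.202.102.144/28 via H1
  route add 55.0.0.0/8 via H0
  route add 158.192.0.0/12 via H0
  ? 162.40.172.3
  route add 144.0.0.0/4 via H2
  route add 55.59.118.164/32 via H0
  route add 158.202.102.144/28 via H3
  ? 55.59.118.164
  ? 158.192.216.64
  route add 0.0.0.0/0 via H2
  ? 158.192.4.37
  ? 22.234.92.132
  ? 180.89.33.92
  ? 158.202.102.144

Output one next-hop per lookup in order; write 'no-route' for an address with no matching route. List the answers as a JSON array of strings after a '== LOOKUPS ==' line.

Process each operation:
  add 158.202.102.144/28 -> H1 at depth 28
  add 55.0.0.0/8 -> H0 at depth 8
  add 158.192.0.0/12 -> H0 at depth 12
  ? 162.40.172.3  path d0:-→d1:-→d2:-  best=no-route
  add 144.0.0.0/4 -> H2 at depth 4
  add 55.59.118.164/32 -> H0 at depth 32
  add 158.202.102.144/28 -> H3 at depth 28
  ? 55.59.118.164  path d0:-→d1:-→d2:-→d3:-→d4:-→d5:-→d6:-→d7:-→d8:H0→d9:-→d10:-→d11:-→d12:-→d13:-→d14:-→d15:-→d16:-→d17:-→d18:-→d19:-→d20:-→d21:-→d22:-→d23:-→d24:-→d25:-→d26:-→d27:-→d28:-→d29:-→d30:-→d31:-→d32:H0  best=H0
  ? 158.192.216.64  path d0:-→d1:-→d2:-→d3:-→d4:H2→d5:-→d6:-→d7:-→d8:-→d9:-→d10:-→d11:-→d12:H0  best=H0
  add 0.0.0.0/0 -> H2 at depth 0
  ? 158.192.4.37  path d0:H2→d1:-→d2:-→d3:-→d4:H2→d5:-→d6:-→d7:-→d8:-→d9:-→d10:-→d11:-→d12:H0  best=H0
  ? 22.234.92.132  path d0:H2→d1:-→d2:-  best=H2
  ? 180.89.33.92  path d0:H2→d1:-→d2:-  best=H2
  ? 158.202.102.144  path d0:H2→d1:-→d2:-→d3:-→d4:H2→d5:-→d6:-→d7:-→d8:-→d9:-→d10:-→d11:-→d12:H0→d13:-→d14:-→d15:-→d16:-→d17:-→d18:-→d19:-→d20:-→d21:-→d22:-→d23:-→d24:-→d25:-→d26:-→d27:-→d28:H3  best=H3

== LOOKUPS ==
["no-route","H0","H0","H0","H2","H2","H3"]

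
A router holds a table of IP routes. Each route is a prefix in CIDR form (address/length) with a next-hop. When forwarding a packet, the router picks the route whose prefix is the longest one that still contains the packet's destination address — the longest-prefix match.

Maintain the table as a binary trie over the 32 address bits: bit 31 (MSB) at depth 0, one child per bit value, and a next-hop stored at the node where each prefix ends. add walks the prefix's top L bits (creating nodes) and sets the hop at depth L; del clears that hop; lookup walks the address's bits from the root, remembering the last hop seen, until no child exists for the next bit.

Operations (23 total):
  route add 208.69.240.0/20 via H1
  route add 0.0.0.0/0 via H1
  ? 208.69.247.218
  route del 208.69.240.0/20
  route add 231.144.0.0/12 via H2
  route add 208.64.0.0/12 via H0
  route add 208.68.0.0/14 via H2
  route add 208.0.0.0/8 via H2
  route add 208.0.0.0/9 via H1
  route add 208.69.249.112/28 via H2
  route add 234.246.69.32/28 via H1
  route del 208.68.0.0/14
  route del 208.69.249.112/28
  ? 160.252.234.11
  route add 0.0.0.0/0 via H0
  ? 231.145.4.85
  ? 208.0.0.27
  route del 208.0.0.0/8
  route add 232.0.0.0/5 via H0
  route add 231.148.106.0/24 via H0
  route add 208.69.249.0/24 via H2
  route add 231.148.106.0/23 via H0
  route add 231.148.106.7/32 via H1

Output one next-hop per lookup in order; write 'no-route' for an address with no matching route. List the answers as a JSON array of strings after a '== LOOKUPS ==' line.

Process each operation:
  + 208.69.240.0/20 (H1) depth=20
  + 0.0.0.0/0 (H1) depth=0
  Q 208.69.247.218: descend 11010000010001011111 ; hops seen [H1,H1] ; pick H1
  - 208.69.240.0/20 clear@20
  + 231.144.0.0/12 (H2) depth=12
  + 208.64.0.0/12 (H0) depth=12
  + 208.68.0.0/14 (H2) depth=14
  + 208.0.0.0/8 (H2) depth=8
  + 208.0.0.0/9 (H1) depth=9
  + 208.69.249.112/28 (H2) depth=28
  + 234.246.69.32/28 (H1) depth=28
  - 208.68.0.0/14 clear@14
  - 208.69.249.112/28 clear@28
  Q 160.252.234.11: descend 1 ; hops seen [H1] ; pick H1
  + 0.0.0.0/0 (H0) depth=0
  Q 231.145.4.85: descend 111001111001 ; hops seen [H0,H2] ; pick H2
  Q 208.0.0.27: descend 110100000 ; hops seen [H0,H2,H1] ; pick H1
  - 208.0.0.0/8 clear@8
  + 232.0.0.0/5 (H0) depth=5
  + 231.148.106.0/24 (H0) depth=24
  + 208.69.249.0/24 (H2) depth=24
  + 231.148.106.0/23 (H0) depth=23
  + 231.148.106.7/32 (H1) depth=32

== LOOKUPS ==
["H1","H1","H2","H1"]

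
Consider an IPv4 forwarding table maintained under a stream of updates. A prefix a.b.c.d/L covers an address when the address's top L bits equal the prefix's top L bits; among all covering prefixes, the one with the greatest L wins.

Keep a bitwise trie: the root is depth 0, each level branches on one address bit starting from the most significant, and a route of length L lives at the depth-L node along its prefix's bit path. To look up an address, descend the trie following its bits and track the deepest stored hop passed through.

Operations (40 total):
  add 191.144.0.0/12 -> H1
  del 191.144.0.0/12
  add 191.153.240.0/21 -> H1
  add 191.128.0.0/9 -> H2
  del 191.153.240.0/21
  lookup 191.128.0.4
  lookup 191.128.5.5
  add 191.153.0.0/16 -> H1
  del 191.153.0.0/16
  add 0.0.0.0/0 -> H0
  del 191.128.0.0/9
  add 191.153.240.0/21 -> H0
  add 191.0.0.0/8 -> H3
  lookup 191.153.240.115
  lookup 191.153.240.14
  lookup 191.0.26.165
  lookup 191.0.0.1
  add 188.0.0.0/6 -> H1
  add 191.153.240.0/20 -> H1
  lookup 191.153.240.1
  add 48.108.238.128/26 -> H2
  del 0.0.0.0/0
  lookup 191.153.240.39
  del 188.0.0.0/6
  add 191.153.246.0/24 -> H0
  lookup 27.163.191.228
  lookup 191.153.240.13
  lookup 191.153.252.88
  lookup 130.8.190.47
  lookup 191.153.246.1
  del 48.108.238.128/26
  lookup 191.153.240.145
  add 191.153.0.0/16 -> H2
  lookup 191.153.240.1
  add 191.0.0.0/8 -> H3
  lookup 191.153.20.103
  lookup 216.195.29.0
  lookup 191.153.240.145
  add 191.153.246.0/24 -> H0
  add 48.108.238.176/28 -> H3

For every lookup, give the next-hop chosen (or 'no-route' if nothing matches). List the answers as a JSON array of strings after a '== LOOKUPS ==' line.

Apply in order:
  add 191.144.0.0/12 -> H1 at depth 12
  del 191.144.0.0/12 (clear depth 12)
  add 191.153.240.0/21 -> H1 at depth 21
  add 191.128.0.0/9 -> H2 at depth 9
  del 191.153.240.0/21 (clear depth 21)
  Q 191.128.0.4: descend 10111111100 ; hops seen [H2] ; pick H2
  Q 191.128.5.5: descend 10111111100 ; hops seen [H2] ; pick H2
  add 191.153.0.0/16 -> H1 at depth 16
  del 191.153.0.0/16 (clear depth 16)
  add 0.0.0.0/0 -> H0 at depth 0
  del 191.128.0.0/9 (clear depth 9)
  add 191.153.240.0/21 -> H0 at depth 21
  add 191.0.0.0/8 -> H3 at depth 8
  Q 191.153.240.115: descend 101111111001100111110 ; hops seen [H0,H3,H0] ; pick H0
  Q 191.153.240.14: descend 101111111001100111110 ; hops seen [H0,H3,H0] ; pick H0
  Q 191.0.26.165: descend 10111111 ; hops seen [H0,H3] ; pick H3
  Q 191.0.0.1: descend 10111111 ; hops seen [H0,H3] ; pick H3
  add 188.0.0.0/6 -> H1 at depth 6
  add 191.153.240.0/20 -> H1 at depth 20
  Q 191.153.240.1: descend 101111111001100111110 ; hops seen [H0,H1,H3,H1,H0] ; pick H0
  add 48.108.238.128/26 -> H2 at depth 26
  del 0.0.0.0/0 (clear depth 0)
  Q 191.153.240.39: descend 101111111001100111110 ; hops seen [H1,H3,H1,H0] ; pick H0
  del 188.0.0.0/6 (clear depth 6)
  add 191.153.246.0/24 -> H0 at depth 24
  Q 27.163.191.228: descend 00 ; hops seen [∅] ; pick no-route
  Q 191.153.240.13: descend 101111111001100111110 ; hops seen [H3,H1,H0] ; pick H0
  Q 191.153.252.88: descend 10111111100110011111 ; hops seen [H3,H1] ; pick H1
  Q 130.8.190.47: descend 10 ; hops seen [∅] ; pick no-route
  Q 191.153.246.1: descend 101111111001100111110110 ; hops seen [H3,H1,H0,H0] ; pick H0
  del 48.108.238.128/26 (clear depth 26)
  Q 191.153.240.145: descend 101111111001100111110 ; hops seen [H3,H1,H0] ; pick H0
  add 191.153.0.0/16 -> H2 at depth 16
  Q 191.153.240.1: descend 101111111001100111110 ; hops seen [H3,H2,H1,H0] ; pick H0
  add 191.0.0.0/8 -> H3 at depth 8
  Q 191.153.20.103: descend 1011111110011001 ; hops seen [H3,H2] ; pick H2
  Q 216.195.29.0: descend 1 ; hops seen [∅] ; pick no-route
  Q 191.153.240.145: descend 101111111001100111110 ; hops seen [H3,H2,H1,H0] ; pick H0
  add 191.153.246.0/24 -> H0 at depth 24
  add 48.108.238.176/28 -> H3 at depth 28

== LOOKUPS ==
["H2","H2","H0","H0","H3","H3","H0","H0","no-route","H0","H1","no-route","H0","H0","H0","H2","no-route","H0"]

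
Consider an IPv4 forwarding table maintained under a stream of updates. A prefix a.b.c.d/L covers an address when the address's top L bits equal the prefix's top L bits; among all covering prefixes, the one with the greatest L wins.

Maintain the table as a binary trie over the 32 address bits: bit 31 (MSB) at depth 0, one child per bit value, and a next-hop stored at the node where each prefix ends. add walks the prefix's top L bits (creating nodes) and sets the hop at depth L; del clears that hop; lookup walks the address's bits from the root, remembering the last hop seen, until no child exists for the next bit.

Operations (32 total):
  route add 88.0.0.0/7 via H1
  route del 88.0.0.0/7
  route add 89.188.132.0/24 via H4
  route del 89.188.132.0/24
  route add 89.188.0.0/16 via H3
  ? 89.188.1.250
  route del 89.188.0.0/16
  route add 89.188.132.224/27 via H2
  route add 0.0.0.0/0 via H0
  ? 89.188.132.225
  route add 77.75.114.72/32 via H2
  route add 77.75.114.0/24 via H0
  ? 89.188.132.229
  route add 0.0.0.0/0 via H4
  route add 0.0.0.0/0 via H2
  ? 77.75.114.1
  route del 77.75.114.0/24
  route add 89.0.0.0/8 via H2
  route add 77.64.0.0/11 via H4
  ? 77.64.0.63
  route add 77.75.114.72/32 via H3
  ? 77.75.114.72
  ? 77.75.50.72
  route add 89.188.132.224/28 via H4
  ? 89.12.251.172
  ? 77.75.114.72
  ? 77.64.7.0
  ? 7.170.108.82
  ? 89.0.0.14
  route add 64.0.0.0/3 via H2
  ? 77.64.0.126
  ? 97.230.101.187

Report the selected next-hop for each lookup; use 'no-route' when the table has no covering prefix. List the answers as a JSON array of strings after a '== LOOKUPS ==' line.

Process each operation:
  + 88.0.0.0/7 (H1) depth=7
  del 88.0.0.0/7 (clear depth 7)
  + 89.188.132.0/24 (H4) depth=24
  del 89.188.132.0/24 (clear depth 24)
  + 89.188.0.0/16 (H3) depth=16
  Q 89.188.1.250: descend 0101100110111100 ; hops seen [H3] ; pick H3
  del 89.188.0.0/16 (clear depth 16)
  + 89.188.132.224/27 (H2) depth=27
  + 0.0.0.0/0 (H0) depth=0
  Q 89.188.132.225: descend 010110011011110010000100111 ; hops seen [H0,H2] ; pick H2
  + 77.75.114.72/32 (H2) depth=32
  + 77.75.114.0/24 (H0) depth=24
  Q 89.188.132.229: descend 010110011011110010000100111 ; hops seen [H0,H2] ; pick H2
  + 0.0.0.0/0 (H4) depth=0
  + 0.0.0.0/0 (H2) depth=0
  Q 77.75.114.1: descend 0100110101001011011100100 ; hops seen [H2,H0] ; pick H0
  del 77.75.114.0/24 (clear depth 24)
  + 89.0.0.0/8 (H2) depth=8
  + 77.64.0.0/11 (H4) depth=11
  Q 77.64.0.63: descend 010011010100 ; hops seen [H2,H4] ; pick H4
  + 77.75.114.72/32 (H3) depth=32
  Q 77.75.114.72: descend 01001101010010110111001001001000 ; hops seen [H2,H4,H3] ; pick H3
  Q 77.75.50.72: descend 01001101010010110 ; hops seen [H2,H4] ; pick H4
  + 89.188.132.224/28 (H4) depth=28
  Q 89.12.251.172: descend 01011001 ; hops seen [H2,H2] ; pick H2
  Q 77.75.114.72: descend 01001101010010110111001001001000 ; hops seen [H2,H4,H3] ; pick H3
  Q 77.64.7.0: descend 010011010100 ; hops seen [H2,H4] ; pick H4
  Q 7.170.108.82: descend 0 ; hops seen [H2] ; pick H2
  Q 89.0.0.14: descend 01011001 ; hops seen [H2,H2] ; pick H2
  + 64.0.0.0/3 (H2) depth=3
  Q 77.64.0.126: descend 010011010100 ; hops seen [H2,H2,H4] ; pick H4
  Q 97.230.101.187: descend 01 ; hops seen [H2] ; pick H2

== LOOKUPS ==
["H3","H2","H2","H0","H4","H3","H4","H2","H3","H4","H2","H2","H4","H2"]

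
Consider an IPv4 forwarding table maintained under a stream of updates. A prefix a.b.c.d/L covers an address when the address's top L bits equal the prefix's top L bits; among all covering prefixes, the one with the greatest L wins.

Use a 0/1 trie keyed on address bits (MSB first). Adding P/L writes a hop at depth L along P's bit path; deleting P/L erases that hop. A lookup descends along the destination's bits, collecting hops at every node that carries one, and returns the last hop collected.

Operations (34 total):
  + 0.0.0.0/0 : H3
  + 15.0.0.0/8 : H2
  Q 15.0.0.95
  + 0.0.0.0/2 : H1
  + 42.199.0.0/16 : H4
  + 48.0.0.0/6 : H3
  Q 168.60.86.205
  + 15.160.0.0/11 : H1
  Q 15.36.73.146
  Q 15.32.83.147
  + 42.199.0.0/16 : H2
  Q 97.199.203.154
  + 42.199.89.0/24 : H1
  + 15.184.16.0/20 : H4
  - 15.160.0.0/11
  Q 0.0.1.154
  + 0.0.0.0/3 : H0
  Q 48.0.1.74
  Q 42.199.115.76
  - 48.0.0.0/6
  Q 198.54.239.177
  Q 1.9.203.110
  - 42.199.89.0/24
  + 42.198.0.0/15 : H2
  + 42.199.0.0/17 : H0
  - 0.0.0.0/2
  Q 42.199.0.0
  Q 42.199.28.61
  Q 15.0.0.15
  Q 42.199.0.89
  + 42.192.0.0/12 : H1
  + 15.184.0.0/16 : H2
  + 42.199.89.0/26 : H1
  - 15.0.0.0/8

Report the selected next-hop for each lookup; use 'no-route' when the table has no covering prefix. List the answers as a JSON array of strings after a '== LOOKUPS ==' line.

Apply in order:
  add 0.0.0.0/0 -> H3 at depth 0
  add 15.0.0.0/8 -> H2 at depth 8
  ? 15.0.0.95  path d0:H3→d1:-→d2:-→d3:-→d4:-→d5:-→d6:-→d7:-→d8:H2  best=H2
  add 0.0.0.0/2 -> H1 at depth 2
  add 42.199.0.0/16 -> H4 at depth 16
  add 48.0.0.0/6 -> H3 at depth 6
  ? 168.60.86.205  path d0:H3  best=H3
  add 15.160.0.0/11 -> H1 at depth 11
  ? 15.36.73.146  path d0:H3→d1:-→d2:H1→d3:-→d4:-→d5:-→d6:-→d7:-→d8:H2  best=H2
  ? 15.32.83.147  path d0:H3→d1:-→d2:H1→d3:-→d4:-→d5:-→d6:-→d7:-→d8:H2  best=H2
  add 42.199.0.0/16 -> H2 at depth 16
  ? 97.199.203.154  path d0:H3→d1:-  best=H3
  add 42.199.89.0/24 -> H1 at depth 24
  add 15.184.16.0/20 -> H4 at depth 20
  del 15.160.0.0/11 (clear depth 11)
  ? 0.0.1.154  path d0:H3→d1:-→d2:H1→d3:-→d4:-  best=H1
  add 0.0.0.0/3 -> H0 at depth 3
  ? 48.0.1.74  path d0:H3→d1:-→d2:H1→d3:-→d4:-→d5:-→d6:H3  best=H3
  ? 42.199.115.76  path d0:H3→d1:-→d2:H1→d3:-→d4:-→d5:-→d6:-→d7:-→d8:-→d9:-→d10:-→d11:-→d12:-→d13:-→d14:-→d15:-→d16:H2→d17:-→d18:-  best=H2
  del 48.0.0.0/6 (clear depth 6)
  ? 198.54.239.177  path d0:H3  best=H3
  ? 1.9.203.110  path d0:H3→d1:-→d2:H1→d3:H0→d4:-  best=H0
  del 42.199.89.0/24 (clear depth 24)
  add 42.198.0.0/15 -> H2 at depth 15
  add 42.199.0.0/17 -> H0 at depth 17
  del 0.0.0.0/2 (clear depth 2)
  ? 42.199.0.0  path d0:H3→d1:-→d2:-→d3:-→d4:-→d5:-→d6:-→d7:-→d8:-→d9:-→d10:-→d11:-→d12:-→d13:-→d14:-→d15:H2→d16:H2→d17:H0  best=H0
  ? 42.199.28.61  path d0:H3→d1:-→d2:-→d3:-→d4:-→d5:-→d6:-→d7:-→d8:-→d9:-→d10:-→d11:-→d12:-→d13:-→d14:-→d15:H2→d16:H2→d17:H0  best=H0
  ? 15.0.0.15  path d0:H3→d1:-→d2:-→d3:H0→d4:-→d5:-→d6:-→d7:-→d8:H2  best=H2
  ? 42.199.0.89  path d0:H3→d1:-→d2:-→d3:-→d4:-→d5:-→d6:-→d7:-→d8:-→d9:-→d10:-→d11:-→d12:-→d13:-→d14:-→d15:H2→d16:H2→d17:H0  best=H0
  add 42.192.0.0/12 -> H1 at depth 12
  add 15.184.0.0/16 -> H2 at depth 16
  add 42.199.89.0/26 -> H1 at depth 26
  del 15.0.0.0/8 (clear depth 8)

== LOOKUPS ==
["H2","H3","H2","H2","H3","H1","H3","H2","H3","H0","H0","H0","H2","H0"]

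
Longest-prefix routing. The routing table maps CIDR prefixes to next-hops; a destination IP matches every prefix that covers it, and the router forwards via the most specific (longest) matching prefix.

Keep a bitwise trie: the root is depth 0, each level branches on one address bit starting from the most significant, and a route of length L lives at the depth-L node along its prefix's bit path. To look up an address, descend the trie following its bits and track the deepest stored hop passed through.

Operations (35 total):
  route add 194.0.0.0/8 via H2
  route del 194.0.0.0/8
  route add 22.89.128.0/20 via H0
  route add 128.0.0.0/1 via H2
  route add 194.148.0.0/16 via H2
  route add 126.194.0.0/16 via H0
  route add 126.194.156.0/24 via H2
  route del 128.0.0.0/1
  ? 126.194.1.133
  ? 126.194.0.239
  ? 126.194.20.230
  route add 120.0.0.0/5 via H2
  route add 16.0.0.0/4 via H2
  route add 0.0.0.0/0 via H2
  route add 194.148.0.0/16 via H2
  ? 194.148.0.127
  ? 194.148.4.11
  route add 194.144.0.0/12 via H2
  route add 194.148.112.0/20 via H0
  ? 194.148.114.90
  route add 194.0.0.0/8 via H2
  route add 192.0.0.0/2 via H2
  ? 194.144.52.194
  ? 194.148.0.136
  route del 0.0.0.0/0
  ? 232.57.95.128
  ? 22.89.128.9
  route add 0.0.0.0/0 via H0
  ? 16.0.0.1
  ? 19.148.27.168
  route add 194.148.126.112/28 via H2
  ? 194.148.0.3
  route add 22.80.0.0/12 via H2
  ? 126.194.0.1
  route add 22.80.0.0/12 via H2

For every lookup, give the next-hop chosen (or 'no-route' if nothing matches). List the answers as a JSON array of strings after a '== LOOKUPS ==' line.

Trace:
  add 194.0.0.0/8 -> H2 at depth 8
  del 194.0.0.0/8 (clear depth 8)
  add 22.89.128.0/20 -> H0 at depth 20
  add 128.0.0.0/1 -> H2 at depth 1
  add 194.148.0.0/16 -> H2 at depth 16
  add 126.194.0.0/16 -> H0 at depth 16
  add 126.194.156.0/24 -> H2 at depth 24
  del 128.0.0.0/1 (clear depth 1)
  lookup 126.194.1.133: bits 0111111011000010 walk d0:-→d1:-→d2:-→d3:-→d4:-→d5:-→d6:-→d7:-→d8:-→d9:-→d10:-→d11:-→d12:-→d13:-→d14:-→d15:-→d16:H0 -> H0
  lookup 126.194.0.239: bits 0111111011000010 walk d0:-→d1:-→d2:-→d3:-→d4:-→d5:-→d6:-→d7:-→d8:-→d9:-→d10:-→d11:-→d12:-→d13:-→d14:-→d15:-→d16:H0 -> H0
  lookup 126.194.20.230: bits 0111111011000010 walk d0:-→d1:-→d2:-→d3:-→d4:-→d5:-→d6:-→d7:-→d8:-→d9:-→d10:-→d11:-→d12:-→d13:-→d14:-→d15:-→d16:H0 -> H0
  add 120.0.0.0/5 -> H2 at depth 5
  add 16.0.0.0/4 -> H2 at depth 4
  add 0.0.0.0/0 -> H2 at depth 0
  add 194.148.0.0/16 -> H2 at depth 16
  lookup 194.148.0.127: bits 1100001010010100 walk d0:H2→d1:-→d2:-→d3:-→d4:-→d5:-→d6:-→d7:-→d8:-→d9:-→d10:-→d11:-→d12:-→d13:-→d14:-→d15:-→d16:H2 -> H2
  lookup 194.148.4.11: bits 1100001010010100 walk d0:H2→d1:-→d2:-→d3:-→d4:-→d5:-→d6:-→d7:-→d8:-→d9:-→d10:-→d11:-→d12:-→d13:-→d14:-→d15:-→d16:H2 -> H2
  add 194.144.0.0/12 -> H2 at depth 12
  add 194.148.112.0/20 -> H0 at depth 20
  lookup 194.148.114.90: bits 11000010100101000111 walk d0:H2→d1:-→d2:-→d3:-→d4:-→d5:-→d6:-→d7:-→d8:-→d9:-→d10:-→d11:-→d12:H2→d13:-→d14:-→d15:-→d16:H2→d17:-→d18:-→d19:-→d20:H0 -> H0
  add 194.0.0.0/8 -> H2 at depth 8
  add 192.0.0.0/2 -> H2 at depth 2
  lookup 194.144.52.194: bits 1100001010010 walk d0:H2→d1:-→d2:H2→d3:-→d4:-→d5:-→d6:-→d7:-→d8:H2→d9:-→d10:-→d11:-→d12:H2→d13:- -> H2
  lookup 194.148.0.136: bits 11000010100101000 walk d0:H2→d1:-→d2:H2→d3:-→d4:-→d5:-→d6:-→d7:-→d8:H2→d9:-→d10:-→d11:-→d12:H2→d13:-→d14:-→d15:-→d16:H2→d17:- -> H2
  del 0.0.0.0/0 (clear depth 0)
  lookup 232.57.95.128: bits 11 walk d0:-→d1:-→d2:H2 -> H2
  lookup 22.89.128.9: bits 00010110010110011000 walk d0:-→d1:-→d2:-→d3:-→d4:H2→d5:-→d6:-→d7:-→d8:-→d9:-→d10:-→d11:-→d12:-→d13:-→d14:-→d15:-→d16:-→d17:-→d18:-→d19:-→d20:H0 -> H0
  add 0.0.0.0/0 -> H0 at depth 0
  lookup 16.0.0.1: bits 00010 walk d0:H0→d1:-→d2:-→d3:-→d4:H2→d5:- -> H2
  lookup 19.148.27.168: bits 00010 walk d0:H0→d1:-→d2:-→d3:-→d4:H2→d5:- -> H2
  add 194.148.126.112/28 -> H2 at depth 28
  lookup 194.148.0.3: bits 11000010100101000 walk d0:H0→d1:-→d2:H2→d3:-→d4:-→d5:-→d6:-→d7:-→d8:H2→d9:-→d10:-→d11:-→d12:H2→d13:-→d14:-→d15:-→d16:H2→d17:- -> H2
  add 22.80.0.0/12 -> H2 at depth 12
  lookup 126.194.0.1: bits 0111111011000010 walk d0:H0→d1:-→d2:-→d3:-→d4:-→d5:H2→d6:-→d7:-→d8:-→d9:-→d10:-→d11:-→d12:-→d13:-→d14:-→d15:-→d16:H0 -> H0
  add 22.80.0.0/12 -> H2 at depth 12

== LOOKUPS ==
["H0","H0","H0","H2","H2","H0","H2","H2","H2","H0","H2","H2","H2","H0"]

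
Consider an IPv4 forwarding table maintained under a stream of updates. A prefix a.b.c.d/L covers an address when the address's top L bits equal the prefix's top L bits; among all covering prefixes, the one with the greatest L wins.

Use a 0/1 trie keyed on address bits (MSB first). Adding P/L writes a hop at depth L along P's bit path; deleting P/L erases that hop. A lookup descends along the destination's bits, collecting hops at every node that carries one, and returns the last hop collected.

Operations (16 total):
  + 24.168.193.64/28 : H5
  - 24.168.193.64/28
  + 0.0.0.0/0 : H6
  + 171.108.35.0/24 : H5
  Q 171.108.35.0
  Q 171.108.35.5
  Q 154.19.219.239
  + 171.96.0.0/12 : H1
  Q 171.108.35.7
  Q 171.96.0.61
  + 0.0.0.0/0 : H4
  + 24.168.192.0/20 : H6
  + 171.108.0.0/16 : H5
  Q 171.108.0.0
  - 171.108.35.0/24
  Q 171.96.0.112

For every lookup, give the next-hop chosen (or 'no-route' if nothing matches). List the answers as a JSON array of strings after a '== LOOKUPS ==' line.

Apply in order:
  + 24.168.193.64/28 (H5) depth=28
  - 24.168.193.64/28 clear@28
  + 0.0.0.0/0 (H6) depth=0
  + 171.108.35.0/24 (H5) depth=24
  ? 171.108.35.0  path d0:H6→d1:-→d2:-→d3:-→d4:-→d5:-→d6:-→d7:-→d8:-→d9:-→d10:-→d11:-→d12:-→d13:-→d14:-→d15:-→d16:-→d17:-→d18:-→d19:-→d20:-→d21:-→d22:-→d23:-→d24:H5  best=H5
  ? 171.108.35.5  path d0:H6→d1:-→d2:-→d3:-→d4:-→d5:-→d6:-→d7:-→d8:-→d9:-→d10:-→d11:-→d12:-→d13:-→d14:-→d15:-→d16:-→d17:-→d18:-→d19:-→d20:-→d21:-→d22:-→d23:-→d24:H5  best=H5
  ? 154.19.219.239  path d0:H6→d1:-→d2:-  best=H6
  + 171.96.0.0/12 (H1) depth=12
  ? 171.108.35.7  path d0:H6→d1:-→d2:-→d3:-→d4:-→d5:-→d6:-→d7:-→d8:-→d9:-→d10:-→d11:-→d12:H1→d13:-→d14:-→d15:-→d16:-→d17:-→d18:-→d19:-→d20:-→d21:-→d22:-→d23:-→d24:H5  best=H5
  ? 171.96.0.61  path d0:H6→d1:-→d2:-→d3:-→d4:-→d5:-→d6:-→d7:-→d8:-→d9:-→d10:-→d11:-→d12:H1  best=H1
  + 0.0.0.0/0 (H4) depth=0
  + 24.168.192.0/20 (H6) depth=20
  + 171.108.0.0/16 (H5) depth=16
  ? 171.108.0.0  path d0:H4→d1:-→d2:-→d3:-→d4:-→d5:-→d6:-→d7:-→d8:-→d9:-→d10:-→d11:-→d12:H1→d13:-→d14:-→d15:-→d16:H5→d17:-→d18:-  best=H5
  - 171.108.35.0/24 clear@24
  ? 171.96.0.112  path d0:H4→d1:-→d2:-→d3:-→d4:-→d5:-→d6:-→d7:-→d8:-→d9:-→d10:-→d11:-→d12:H1  best=H1

== LOOKUPS ==
["H5","H5","H6","H5","H1","H5","H1"]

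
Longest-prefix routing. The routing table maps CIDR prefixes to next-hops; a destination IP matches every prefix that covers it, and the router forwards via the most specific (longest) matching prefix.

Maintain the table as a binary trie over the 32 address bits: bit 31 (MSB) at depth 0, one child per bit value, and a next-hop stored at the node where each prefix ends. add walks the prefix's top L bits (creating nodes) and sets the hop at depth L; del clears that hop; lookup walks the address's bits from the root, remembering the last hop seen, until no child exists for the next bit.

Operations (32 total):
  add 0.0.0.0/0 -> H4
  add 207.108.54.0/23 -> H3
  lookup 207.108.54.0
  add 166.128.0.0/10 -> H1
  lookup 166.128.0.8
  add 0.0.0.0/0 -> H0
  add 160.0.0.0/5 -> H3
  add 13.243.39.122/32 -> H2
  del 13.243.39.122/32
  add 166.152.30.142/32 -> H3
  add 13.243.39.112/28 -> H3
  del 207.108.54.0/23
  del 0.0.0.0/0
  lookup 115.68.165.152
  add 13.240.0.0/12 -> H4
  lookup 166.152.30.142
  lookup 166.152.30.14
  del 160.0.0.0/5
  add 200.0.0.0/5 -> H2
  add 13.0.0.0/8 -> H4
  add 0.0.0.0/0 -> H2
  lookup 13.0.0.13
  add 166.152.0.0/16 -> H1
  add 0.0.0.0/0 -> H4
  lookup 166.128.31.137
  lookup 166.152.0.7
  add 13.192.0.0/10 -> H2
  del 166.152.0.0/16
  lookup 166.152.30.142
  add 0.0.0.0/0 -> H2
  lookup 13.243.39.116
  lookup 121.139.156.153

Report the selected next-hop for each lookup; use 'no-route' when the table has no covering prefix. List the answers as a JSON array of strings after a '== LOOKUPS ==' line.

Apply in order:
  + 0.0.0.0/0 (H4) depth=0
  + 207.108.54.0/23 (H3) depth=23
  ? 207.108.54.0  path d0:H4→d1:-→d2:-→d3:-→d4:-→d5:-→d6:-→d7:-→d8:-→d9:-→d10:-→d11:-→d12:-→d13:-→d14:-→d15:-→d16:-→d17:-→d18:-→d19:-→d20:-→d21:-→d22:-→d23:H3  best=H3
  + 166.128.0.0/10 (H1) depth=10
  ? 166.128.0.8  path d0:H4→d1:-→d2:-→d3:-→d4:-→d5:-→d6:-→d7:-→d8:-→d9:-→d10:H1  best=H1
  + 0.0.0.0/0 (H0) depth=0
  + 160.0.0.0/5 (H3) depth=5
  + 13.243.39.122/32 (H2) depth=32
  - 13.243.39.122/32 clear@32
  + 166.152.30.142/32 (H3) depth=32
  + 13.243.39.112/28 (H3) depth=28
  - 207.108.54.0/23 clear@23
  - 0.0.0.0/0 clear@0
  ? 115.68.165.152  path d0:-→d1:-  best=no-route
  + 13.240.0.0/12 (H4) depth=12
  ? 166.152.30.142  path d0:-→d1:-→d2:-→d3:-→d4:-→d5:H3→d6:-→d7:-→d8:-→d9:-→d10:H1→d11:-→d12:-→d13:-→d14:-→d15:-→d16:-→d17:-→d18:-→d19:-→d20:-→d21:-→d22:-→d23:-→d24:-→d25:-→d26:-→d27:-→d28:-→d29:-→d30:-→d31:-→d32:H3  best=H3
  ? 166.152.30.14  path d0:-→d1:-→d2:-→d3:-→d4:-→d5:H3→d6:-→d7:-→d8:-→d9:-→d10:H1→d11:-→d12:-→d13:-→d14:-→d15:-→d16:-→d17:-→d18:-→d19:-→d20:-→d21:-→d22:-→d23:-→d24:-  best=H1
  - 160.0.0.0/5 clear@5
  + 200.0.0.0/5 (H2) depth=5
  + 13.0.0.0/8 (H4) depth=8
  + 0.0.0.0/0 (H2) depth=0
  ? 13.0.0.13  path d0:H2→d1:-→d2:-→d3:-→d4:-→d5:-→d6:-→d7:-→d8:H4  best=H4
  + 166.152.0.0/16 (H1) depth=16
  + 0.0.0.0/0 (H4) depth=0
  ? 166.128.31.137  path d0:H4→d1:-→d2:-→d3:-→d4:-→d5:-→d6:-→d7:-→d8:-→d9:-→d10:H1→d11:-  best=H1
  ? 166.152.0.7  path d0:H4→d1:-→d2:-→d3:-→d4:-→d5:-→d6:-→d7:-→d8:-→d9:-→d10:H1→d11:-→d12:-→d13:-→d14:-→d15:-→d16:H1→d17:-→d18:-→d19:-  best=H1
  + 13.192.0.0/10 (H2) depth=10
  - 166.152.0.0/16 clear@16
  ? 166.152.30.142  path d0:H4→d1:-→d2:-→d3:-→d4:-→d5:-→d6:-→d7:-→d8:-→d9:-→d10:H1→d11:-→d12:-→d13:-→d14:-→d15:-→d16:-→d17:-→d18:-→d19:-→d20:-→d21:-→d22:-→d23:-→d24:-→d25:-→d26:-→d27:-→d28:-→d29:-→d30:-→d31:-→d32:H3  best=H3
  + 0.0.0.0/0 (H2) depth=0
  ? 13.243.39.116  path d0:H2→d1:-→d2:-→d3:-→d4:-→d5:-→d6:-→d7:-→d8:H4→d9:-→d10:H2→d11:-→d12:H4→d13:-→d14:-→d15:-→d16:-→d17:-→d18:-→d19:-→d20:-→d21:-→d22:-→d23:-→d24:-→d25:-→d26:-→d27:-→d28:H3  best=H3
  ? 121.139.156.153  path d0:H2→d1:-  best=H2

== LOOKUPS ==
["H3","H1","no-route","H3","H1","H4","H1","H1","H3","H3","H2"]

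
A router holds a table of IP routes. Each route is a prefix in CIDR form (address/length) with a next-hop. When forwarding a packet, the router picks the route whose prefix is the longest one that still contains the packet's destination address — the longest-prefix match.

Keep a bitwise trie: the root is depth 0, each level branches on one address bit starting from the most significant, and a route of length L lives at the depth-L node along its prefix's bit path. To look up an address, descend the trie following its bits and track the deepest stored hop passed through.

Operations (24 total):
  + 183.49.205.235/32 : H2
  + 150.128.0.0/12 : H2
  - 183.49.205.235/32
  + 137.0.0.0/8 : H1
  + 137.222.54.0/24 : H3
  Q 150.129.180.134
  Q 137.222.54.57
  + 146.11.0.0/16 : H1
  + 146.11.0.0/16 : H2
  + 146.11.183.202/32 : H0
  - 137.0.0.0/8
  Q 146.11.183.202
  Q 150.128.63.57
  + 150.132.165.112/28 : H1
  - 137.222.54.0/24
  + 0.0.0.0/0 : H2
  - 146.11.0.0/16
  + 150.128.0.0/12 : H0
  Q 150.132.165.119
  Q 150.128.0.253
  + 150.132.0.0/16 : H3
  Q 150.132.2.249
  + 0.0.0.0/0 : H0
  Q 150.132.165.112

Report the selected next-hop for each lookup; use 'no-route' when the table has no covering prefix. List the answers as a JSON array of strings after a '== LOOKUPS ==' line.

Apply in order:
  + 183.49.205.235/32 (H2) depth=32
  + 150.128.0.0/12 (H2) depth=12
  - 183.49.205.235/32 clear@32
  + 137.0.0.0/8 (H1) depth=8
  + 137.222.54.0/24 (H3) depth=24
  lookup 150.129.180.134: bits 100101101000 walk d0:-→d1:-→d2:-→d3:-→d4:-→d5:-→d6:-→d7:-→d8:-→d9:-→d10:-→d11:-→d12:H2 -> H2
  lookup 137.222.54.57: bits 100010011101111000110110 walk d0:-→d1:-→d2:-→d3:-→d4:-→d5:-→d6:-→d7:-→d8:H1→d9:-→d10:-→d11:-→d12:-→d13:-→d14:-→d15:-→d16:-→d17:-→d18:-→d19:-→d20:-→d21:-→d22:-→d23:-→d24:H3 -> H3
  + 146.11.0.0/16 (H1) depth=16
  + 146.11.0.0/16 (H2) depth=16
  + 146.11.183.202/32 (H0) depth=32
  - 137.0.0.0/8 clear@8
  lookup 146.11.183.202: bits 10010010000010111011011111001010 walk d0:-→d1:-→d2:-→d3:-→d4:-→d5:-→d6:-→d7:-→d8:-→d9:-→d10:-→d11:-→d12:-→d13:-→d14:-→d15:-→d16:H2→d17:-→d18:-→d19:-→d20:-→d21:-→d22:-→d23:-→d24:-→d25:-→d26:-→d27:-→d28:-→d29:-→d30:-→d31:-→d32:H0 -> H0
  lookup 150.128.63.57: bits 100101101000 walk d0:-→d1:-→d2:-→d3:-→d4:-→d5:-→d6:-→d7:-→d8:-→d9:-→d10:-→d11:-→d12:H2 -> H2
  + 150.132.165.112/28 (H1) depth=28
  - 137.222.54.0/24 clear@24
  + 0.0.0.0/0 (H2) depth=0
  - 146.11.0.0/16 clear@16
  + 150.128.0.0/12 (H0) depth=12
  lookup 150.132.165.119: bits 1001011010000100101001010111 walk d0:H2→d1:-→d2:-→d3:-→d4:-→d5:-→d6:-→d7:-→d8:-→d9:-→d10:-→d11:-→d12:H0→d13:-→d14:-→d15:-→d16:-→d17:-→d18:-→d19:-→d20:-→d21:-→d22:-→d23:-→d24:-→d25:-→d26:-→d27:-→d28:H1 -> H1
  lookup 150.128.0.253: bits 1001011010000 walk d0:H2→d1:-→d2:-→d3:-→d4:-→d5:-→d6:-→d7:-→d8:-→d9:-→d10:-→d11:-→d12:H0→d13:- -> H0
  + 150.132.0.0/16 (H3) depth=16
  lookup 150.132.2.249: bits 1001011010000100 walk d0:H2→d1:-→d2:-→d3:-→d4:-→d5:-→d6:-→d7:-→d8:-→d9:-→d10:-→d11:-→d12:H0→d13:-→d14:-→d15:-→d16:H3 -> H3
  + 0.0.0.0/0 (H0) depth=0
  lookup 150.132.165.112: bits 1001011010000100101001010111 walk d0:H0→d1:-→d2:-→d3:-→d4:-→d5:-→d6:-→d7:-→d8:-→d9:-→d10:-→d11:-→d12:H0→d13:-→d14:-→d15:-→d16:H3→d17:-→d18:-→d19:-→d20:-→d21:-→d22:-→d23:-→d24:-→d25:-→d26:-→d27:-→d28:H1 -> H1

== LOOKUPS ==
["H2","H3","H0","H2","H1","H0","H3","H1"]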